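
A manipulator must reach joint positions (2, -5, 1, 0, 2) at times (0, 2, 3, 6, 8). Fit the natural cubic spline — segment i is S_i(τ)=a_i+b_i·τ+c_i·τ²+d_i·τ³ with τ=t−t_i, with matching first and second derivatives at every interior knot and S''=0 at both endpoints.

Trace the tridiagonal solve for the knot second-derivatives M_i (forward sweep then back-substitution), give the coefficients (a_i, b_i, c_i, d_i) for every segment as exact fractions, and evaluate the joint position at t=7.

Δ: Δ0=-7/2, Δ1=6, Δ2=-1/3, Δ3=1
row 1: diag=6, rhs=57; c'=1/6, d'=19/2
row 2: denom=8−1·1/6=47/6; d'=(-38−1·19/2)/(47/6)=-285/47
row 3: denom=10−3·18/47=416/47; d'=(8−3·-285/47)/(416/47)=1231/416
back: M3=1231/416
back: M2=-285/47−18/47·1231/416=-1497/208
back: M1=19/2−1/6·-1497/208=4451/416
M: M0=0, M1=4451/416, M2=-1497/208, M3=1231/416, M4=0
seg 0: a=2, c=M0/2=0, d=(M1−M0)/(6·2)=4451/4992, b=Δ0−h0·(2M0+M1)/6=-8819/1248
seg 1: a=-5, c=M1/2=4451/832, d=(M2−M1)/(6·1)=-7445/2496, b=Δ1−h1·(2M1+M2)/6=2267/624
seg 2: a=1, c=M2/2=-1497/416, d=(M3−M2)/(6·3)=325/576, b=Δ2−h2·(2M2+M3)/6=13439/2496
seg 3: a=0, c=M3/2=1231/832, d=(M4−M3)/(6·2)=-1231/4992, b=Δ3−h3·(2M3+M4)/6=-607/624
t_q=7 → seg 3, τ=1; S=0+-607/624·τ+1231/832·τ²+-1231/4992·τ³=433/1664

  seg 0: a=2 b=-8819/1248 c=0 d=4451/4992
  seg 1: a=-5 b=2267/624 c=4451/832 d=-7445/2496
  seg 2: a=1 b=13439/2496 c=-1497/416 d=325/576
  seg 3: a=0 b=-607/624 c=1231/832 d=-1231/4992
S(7) = 433/1664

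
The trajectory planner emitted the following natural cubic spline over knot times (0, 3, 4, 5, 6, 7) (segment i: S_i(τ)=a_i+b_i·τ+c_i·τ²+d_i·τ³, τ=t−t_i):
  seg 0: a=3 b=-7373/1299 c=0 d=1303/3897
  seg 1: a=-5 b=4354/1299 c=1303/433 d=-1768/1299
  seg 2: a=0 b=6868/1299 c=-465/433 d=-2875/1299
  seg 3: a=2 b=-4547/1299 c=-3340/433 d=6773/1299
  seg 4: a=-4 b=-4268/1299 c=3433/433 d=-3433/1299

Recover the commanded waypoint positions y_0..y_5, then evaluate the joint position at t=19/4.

y_0=3 y_1=-5 y_2=0 y_3=2 y_4=-4 y_5=-2
S(19/4) = 67273/27712

y_0 = S_0(0) = a_0 = 3
y_1 = S_1(0) = a_1 = -5
y_2 = S_2(0) = a_2 = 0
y_3 = S_3(0) = a_3 = 2
y_4 = S_4(0) = a_4 = -4
y_5 = S_4(1) = -2
t_q=19/4 is in segment 2 (τ=3/4); S_2(τ)=67273/27712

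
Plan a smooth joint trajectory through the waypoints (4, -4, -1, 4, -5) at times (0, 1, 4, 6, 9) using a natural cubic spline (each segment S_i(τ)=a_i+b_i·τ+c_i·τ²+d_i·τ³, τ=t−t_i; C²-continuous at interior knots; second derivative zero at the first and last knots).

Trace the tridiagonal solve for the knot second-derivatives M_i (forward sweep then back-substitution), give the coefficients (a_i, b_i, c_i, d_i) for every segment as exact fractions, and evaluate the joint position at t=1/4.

Δ: Δ0=-8, Δ1=1, Δ2=5/2, Δ3=-3
row 1: diag=8, rhs=54; c'=3/8, d'=27/4
row 2: denom=10−3·3/8=71/8; d'=(9−3·27/4)/(71/8)=-90/71
row 3: denom=10−2·16/71=678/71; d'=(-33−2·-90/71)/(678/71)=-721/226
back: M3=-721/226
back: M2=-90/71−16/71·-721/226=-62/113
back: M1=27/4−3/8·-62/113=786/113
M: M0=0, M1=786/113, M2=-62/113, M3=-721/226, M4=0
seg 0: a=4, c=M0/2=0, d=(M1−M0)/(6·1)=131/113, b=Δ0−h0·(2M0+M1)/6=-1035/113
seg 1: a=-4, c=M1/2=393/113, d=(M2−M1)/(6·3)=-424/1017, b=Δ1−h1·(2M1+M2)/6=-642/113
seg 2: a=-1, c=M2/2=-31/113, d=(M3−M2)/(6·2)=-199/904, b=Δ2−h2·(2M2+M3)/6=444/113
seg 3: a=4, c=M3/2=-721/452, d=(M4−M3)/(6·3)=721/4068, b=Δ3−h3·(2M3+M4)/6=43/226
t_q=1/4 → seg 0, τ=1/4; S=4+-1035/113·τ+0·τ²+131/113·τ³=12499/7232

  seg 0: a=4 b=-1035/113 c=0 d=131/113
  seg 1: a=-4 b=-642/113 c=393/113 d=-424/1017
  seg 2: a=-1 b=444/113 c=-31/113 d=-199/904
  seg 3: a=4 b=43/226 c=-721/452 d=721/4068
S(1/4) = 12499/7232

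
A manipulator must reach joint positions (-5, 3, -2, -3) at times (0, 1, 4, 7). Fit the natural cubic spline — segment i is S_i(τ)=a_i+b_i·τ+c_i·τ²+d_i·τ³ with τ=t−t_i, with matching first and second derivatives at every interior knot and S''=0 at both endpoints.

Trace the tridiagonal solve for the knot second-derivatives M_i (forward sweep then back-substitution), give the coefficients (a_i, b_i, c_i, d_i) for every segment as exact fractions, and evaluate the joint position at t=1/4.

  seg 0: a=-5 b=272/29 c=0 d=-40/29
  seg 1: a=3 b=152/29 c=-120/29 d=479/783
  seg 2: a=-2 b=-89/29 c=119/87 d=-119/783
S(1/4) = -621/232

Δ: Δ0=8, Δ1=-5/3, Δ2=-1/3
row 1: diag=8, rhs=-58; c'=3/8, d'=-29/4
row 2: denom=12−3·3/8=87/8; d'=(8−3·-29/4)/(87/8)=238/87
back: M2=238/87
back: M1=-29/4−3/8·238/87=-240/29
M: M0=0, M1=-240/29, M2=238/87, M3=0
seg 0: a=-5, c=M0/2=0, d=(M1−M0)/(6·1)=-40/29, b=Δ0−h0·(2M0+M1)/6=272/29
seg 1: a=3, c=M1/2=-120/29, d=(M2−M1)/(6·3)=479/783, b=Δ1−h1·(2M1+M2)/6=152/29
seg 2: a=-2, c=M2/2=119/87, d=(M3−M2)/(6·3)=-119/783, b=Δ2−h2·(2M2+M3)/6=-89/29
t_q=1/4 → seg 0, τ=1/4; S=-5+272/29·τ+0·τ²+-40/29·τ³=-621/232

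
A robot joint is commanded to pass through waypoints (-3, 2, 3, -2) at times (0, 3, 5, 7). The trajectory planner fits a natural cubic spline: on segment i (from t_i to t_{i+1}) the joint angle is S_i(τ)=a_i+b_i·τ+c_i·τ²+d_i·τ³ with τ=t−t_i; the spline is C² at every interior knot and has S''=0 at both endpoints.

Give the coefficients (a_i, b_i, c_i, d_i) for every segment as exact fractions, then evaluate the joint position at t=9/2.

Δ: Δ0=5/3, Δ1=1/2, Δ2=-5/2
row 1: diag=10, rhs=-7; c'=1/5, d'=-7/10
row 2: denom=8−2·1/5=38/5; d'=(-18−2·-7/10)/(38/5)=-83/38
back: M2=-83/38
back: M1=-7/10−1/5·-83/38=-5/19
M: M0=0, M1=-5/19, M2=-83/38, M3=0
seg 0: a=-3, c=M0/2=0, d=(M1−M0)/(6·3)=-5/342, b=Δ0−h0·(2M0+M1)/6=205/114
seg 1: a=2, c=M1/2=-5/38, d=(M2−M1)/(6·2)=-73/456, b=Δ1−h1·(2M1+M2)/6=80/57
seg 2: a=3, c=M2/2=-83/76, d=(M3−M2)/(6·2)=83/456, b=Δ2−h2·(2M2+M3)/6=-119/114
t_q=9/2 → seg 1, τ=3/2; S=2+80/57·τ+-5/38·τ²+-73/456·τ³=3975/1216

  seg 0: a=-3 b=205/114 c=0 d=-5/342
  seg 1: a=2 b=80/57 c=-5/38 d=-73/456
  seg 2: a=3 b=-119/114 c=-83/76 d=83/456
S(9/2) = 3975/1216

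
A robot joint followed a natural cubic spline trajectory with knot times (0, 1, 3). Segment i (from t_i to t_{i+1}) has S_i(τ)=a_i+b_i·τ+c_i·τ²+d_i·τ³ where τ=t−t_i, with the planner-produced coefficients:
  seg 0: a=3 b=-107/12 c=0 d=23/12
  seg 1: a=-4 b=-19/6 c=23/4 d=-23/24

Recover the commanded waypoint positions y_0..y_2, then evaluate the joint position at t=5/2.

y_0 = S_0(0) = a_0 = 3
y_1 = S_1(0) = a_1 = -4
y_2 = S_1(2) = 5
t_q=5/2 is in segment 1 (τ=3/2); S_1(τ)=61/64

y_0=3 y_1=-4 y_2=5
S(5/2) = 61/64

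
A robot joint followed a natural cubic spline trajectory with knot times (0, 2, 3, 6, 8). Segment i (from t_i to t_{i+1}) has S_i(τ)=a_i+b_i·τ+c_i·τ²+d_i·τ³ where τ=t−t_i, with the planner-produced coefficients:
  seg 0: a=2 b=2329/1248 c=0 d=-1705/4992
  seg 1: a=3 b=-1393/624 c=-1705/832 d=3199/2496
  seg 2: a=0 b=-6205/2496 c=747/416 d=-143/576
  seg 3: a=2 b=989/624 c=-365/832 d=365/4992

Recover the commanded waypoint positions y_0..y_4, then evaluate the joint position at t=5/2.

y_0=2 y_1=3 y_2=0 y_3=2 y_4=4
S(5/2) = 10195/6656

y_0 = S_0(0) = a_0 = 2
y_1 = S_1(0) = a_1 = 3
y_2 = S_2(0) = a_2 = 0
y_3 = S_3(0) = a_3 = 2
y_4 = S_3(2) = 4
t_q=5/2 is in segment 1 (τ=1/2); S_1(τ)=10195/6656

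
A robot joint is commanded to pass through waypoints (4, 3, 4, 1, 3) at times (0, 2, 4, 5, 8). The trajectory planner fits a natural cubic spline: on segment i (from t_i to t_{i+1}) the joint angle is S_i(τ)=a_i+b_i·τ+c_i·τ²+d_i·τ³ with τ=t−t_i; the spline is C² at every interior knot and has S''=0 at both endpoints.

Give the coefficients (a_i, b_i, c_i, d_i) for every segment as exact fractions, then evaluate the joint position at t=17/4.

  seg 0: a=4 b=-589/516 c=0 d=331/2064
  seg 1: a=3 b=101/129 c=331/344 d=-1139/2064
  seg 2: a=4 b=-1027/516 c=-101/43 d=691/516
  seg 3: a=1 b=-689/258 c=287/172 d=-287/1548
S(17/4) = 37169/11008

Δ: Δ0=-1/2, Δ1=1/2, Δ2=-3, Δ3=2/3
row 1: diag=8, rhs=6; c'=1/4, d'=3/4
row 2: denom=6−2·1/4=11/2; d'=(-21−2·3/4)/(11/2)=-45/11
row 3: denom=8−1·2/11=86/11; d'=(22−1·-45/11)/(86/11)=287/86
back: M3=287/86
back: M2=-45/11−2/11·287/86=-202/43
back: M1=3/4−1/4·-202/43=331/172
M: M0=0, M1=331/172, M2=-202/43, M3=287/86, M4=0
seg 0: a=4, c=M0/2=0, d=(M1−M0)/(6·2)=331/2064, b=Δ0−h0·(2M0+M1)/6=-589/516
seg 1: a=3, c=M1/2=331/344, d=(M2−M1)/(6·2)=-1139/2064, b=Δ1−h1·(2M1+M2)/6=101/129
seg 2: a=4, c=M2/2=-101/43, d=(M3−M2)/(6·1)=691/516, b=Δ2−h2·(2M2+M3)/6=-1027/516
seg 3: a=1, c=M3/2=287/172, d=(M4−M3)/(6·3)=-287/1548, b=Δ3−h3·(2M3+M4)/6=-689/258
t_q=17/4 → seg 2, τ=1/4; S=4+-1027/516·τ+-101/43·τ²+691/516·τ³=37169/11008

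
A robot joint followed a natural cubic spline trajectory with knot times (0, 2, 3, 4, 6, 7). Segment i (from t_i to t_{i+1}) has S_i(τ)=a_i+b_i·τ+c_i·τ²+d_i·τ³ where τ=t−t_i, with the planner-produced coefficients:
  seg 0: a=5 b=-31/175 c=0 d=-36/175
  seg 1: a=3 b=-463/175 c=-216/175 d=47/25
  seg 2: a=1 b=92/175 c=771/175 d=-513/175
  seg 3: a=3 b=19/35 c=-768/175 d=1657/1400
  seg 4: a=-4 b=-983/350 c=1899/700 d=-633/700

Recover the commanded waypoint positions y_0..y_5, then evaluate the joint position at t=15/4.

y_0 = S_0(0) = a_0 = 5
y_1 = S_1(0) = a_1 = 3
y_2 = S_2(0) = a_2 = 1
y_3 = S_3(0) = a_3 = 3
y_4 = S_4(0) = a_4 = -4
y_5 = S_4(1) = -5
t_q=15/4 is in segment 2 (τ=3/4); S_2(τ)=29521/11200

y_0=5 y_1=3 y_2=1 y_3=3 y_4=-4 y_5=-5
S(15/4) = 29521/11200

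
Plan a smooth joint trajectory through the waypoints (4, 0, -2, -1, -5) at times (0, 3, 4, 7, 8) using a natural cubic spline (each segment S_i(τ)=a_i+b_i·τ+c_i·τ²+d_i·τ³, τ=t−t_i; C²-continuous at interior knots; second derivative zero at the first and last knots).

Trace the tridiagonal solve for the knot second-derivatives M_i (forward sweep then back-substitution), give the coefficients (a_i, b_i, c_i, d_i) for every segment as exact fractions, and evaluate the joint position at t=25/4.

  seg 0: a=4 b=-371/432 c=0 d=-205/3888
  seg 1: a=0 b=-493/216 c=-205/432 d=109/144
  seg 2: a=-2 b=-415/432 c=97/54 d=-1769/3888
  seg 3: a=-1 b=-533/216 c=-331/144 d=331/432
S(25/4) = -769/3072

Δ: Δ0=-4/3, Δ1=-2, Δ2=1/3, Δ3=-4
row 1: diag=8, rhs=-4; c'=1/8, d'=-1/2
row 2: denom=8−1·1/8=63/8; d'=(14−1·-1/2)/(63/8)=116/63
row 3: denom=8−3·8/21=48/7; d'=(-26−3·116/63)/(48/7)=-331/72
back: M3=-331/72
back: M2=116/63−8/21·-331/72=97/27
back: M1=-1/2−1/8·97/27=-205/216
M: M0=0, M1=-205/216, M2=97/27, M3=-331/72, M4=0
seg 0: a=4, c=M0/2=0, d=(M1−M0)/(6·3)=-205/3888, b=Δ0−h0·(2M0+M1)/6=-371/432
seg 1: a=0, c=M1/2=-205/432, d=(M2−M1)/(6·1)=109/144, b=Δ1−h1·(2M1+M2)/6=-493/216
seg 2: a=-2, c=M2/2=97/54, d=(M3−M2)/(6·3)=-1769/3888, b=Δ2−h2·(2M2+M3)/6=-415/432
seg 3: a=-1, c=M3/2=-331/144, d=(M4−M3)/(6·1)=331/432, b=Δ3−h3·(2M3+M4)/6=-533/216
t_q=25/4 → seg 2, τ=9/4; S=-2+-415/432·τ+97/54·τ²+-1769/3888·τ³=-769/3072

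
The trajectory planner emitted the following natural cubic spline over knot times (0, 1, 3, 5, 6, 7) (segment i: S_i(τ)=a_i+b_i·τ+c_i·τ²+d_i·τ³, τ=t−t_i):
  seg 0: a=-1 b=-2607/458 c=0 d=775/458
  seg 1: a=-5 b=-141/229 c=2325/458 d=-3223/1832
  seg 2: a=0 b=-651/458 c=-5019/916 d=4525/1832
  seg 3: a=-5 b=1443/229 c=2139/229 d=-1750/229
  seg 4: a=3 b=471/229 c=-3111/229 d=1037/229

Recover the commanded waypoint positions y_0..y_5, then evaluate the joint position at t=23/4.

y_0 = S_0(0) = a_0 = -1
y_1 = S_1(0) = a_1 = -5
y_2 = S_2(0) = a_2 = 0
y_3 = S_3(0) = a_3 = -5
y_4 = S_4(0) = a_4 = 3
y_5 = S_4(1) = -4
t_q=23/4 is in segment 3 (τ=3/4); S_3(τ)=12869/7328

y_0=-1 y_1=-5 y_2=0 y_3=-5 y_4=3 y_5=-4
S(23/4) = 12869/7328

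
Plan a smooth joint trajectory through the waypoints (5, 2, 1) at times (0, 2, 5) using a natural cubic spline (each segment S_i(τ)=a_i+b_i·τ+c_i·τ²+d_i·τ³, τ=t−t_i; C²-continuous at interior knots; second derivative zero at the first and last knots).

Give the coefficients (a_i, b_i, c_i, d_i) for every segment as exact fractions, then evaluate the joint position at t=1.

  seg 0: a=5 b=-26/15 c=0 d=7/120
  seg 1: a=2 b=-31/30 c=7/20 d=-7/180
S(1) = 133/40

Δ: Δ0=-3/2, Δ1=-1/3
row 1: diag=10, rhs=7; c'=3/10, d'=7/10
back: M1=7/10
M: M0=0, M1=7/10, M2=0
seg 0: a=5, c=M0/2=0, d=(M1−M0)/(6·2)=7/120, b=Δ0−h0·(2M0+M1)/6=-26/15
seg 1: a=2, c=M1/2=7/20, d=(M2−M1)/(6·3)=-7/180, b=Δ1−h1·(2M1+M2)/6=-31/30
t_q=1 → seg 0, τ=1; S=5+-26/15·τ+0·τ²+7/120·τ³=133/40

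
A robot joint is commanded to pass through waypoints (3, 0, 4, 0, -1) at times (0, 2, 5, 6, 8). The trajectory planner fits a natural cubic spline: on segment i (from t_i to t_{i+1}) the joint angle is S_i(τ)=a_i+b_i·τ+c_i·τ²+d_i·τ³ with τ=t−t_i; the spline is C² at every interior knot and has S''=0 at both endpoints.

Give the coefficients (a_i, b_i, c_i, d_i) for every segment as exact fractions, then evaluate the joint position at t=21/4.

  seg 0: a=3 b=-1655/624 c=0 d=719/2496
  seg 1: a=0 b=251/312 c=719/416 d=-149/288
  seg 2: a=4 b=-3487/1248 c=-609/208 d=2149/1248
  seg 3: a=0 b=-1087/312 c=931/416 d=-931/2496
S(21/4) = 83743/26624

Δ: Δ0=-3/2, Δ1=4/3, Δ2=-4, Δ3=-1/2
row 1: diag=10, rhs=17; c'=3/10, d'=17/10
row 2: denom=8−3·3/10=71/10; d'=(-32−3·17/10)/(71/10)=-371/71
row 3: denom=6−1·10/71=416/71; d'=(21−1·-371/71)/(416/71)=931/208
back: M3=931/208
back: M2=-371/71−10/71·931/208=-609/104
back: M1=17/10−3/10·-609/104=719/208
M: M0=0, M1=719/208, M2=-609/104, M3=931/208, M4=0
seg 0: a=3, c=M0/2=0, d=(M1−M0)/(6·2)=719/2496, b=Δ0−h0·(2M0+M1)/6=-1655/624
seg 1: a=0, c=M1/2=719/416, d=(M2−M1)/(6·3)=-149/288, b=Δ1−h1·(2M1+M2)/6=251/312
seg 2: a=4, c=M2/2=-609/208, d=(M3−M2)/(6·1)=2149/1248, b=Δ2−h2·(2M2+M3)/6=-3487/1248
seg 3: a=0, c=M3/2=931/416, d=(M4−M3)/(6·2)=-931/2496, b=Δ3−h3·(2M3+M4)/6=-1087/312
t_q=21/4 → seg 2, τ=1/4; S=4+-3487/1248·τ+-609/208·τ²+2149/1248·τ³=83743/26624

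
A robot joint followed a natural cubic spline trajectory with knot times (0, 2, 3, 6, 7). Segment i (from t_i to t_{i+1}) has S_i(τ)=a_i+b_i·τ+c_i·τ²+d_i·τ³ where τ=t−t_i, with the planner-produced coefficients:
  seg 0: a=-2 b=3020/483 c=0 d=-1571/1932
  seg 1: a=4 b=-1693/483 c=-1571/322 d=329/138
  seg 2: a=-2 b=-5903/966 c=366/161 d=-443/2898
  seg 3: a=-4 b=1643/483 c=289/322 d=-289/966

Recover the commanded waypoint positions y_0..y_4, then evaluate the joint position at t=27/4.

y_0=-2 y_1=4 y_2=-2 y_3=-4 y_4=0
S(27/4) = -22053/20608

y_0 = S_0(0) = a_0 = -2
y_1 = S_1(0) = a_1 = 4
y_2 = S_2(0) = a_2 = -2
y_3 = S_3(0) = a_3 = -4
y_4 = S_3(1) = 0
t_q=27/4 is in segment 3 (τ=3/4); S_3(τ)=-22053/20608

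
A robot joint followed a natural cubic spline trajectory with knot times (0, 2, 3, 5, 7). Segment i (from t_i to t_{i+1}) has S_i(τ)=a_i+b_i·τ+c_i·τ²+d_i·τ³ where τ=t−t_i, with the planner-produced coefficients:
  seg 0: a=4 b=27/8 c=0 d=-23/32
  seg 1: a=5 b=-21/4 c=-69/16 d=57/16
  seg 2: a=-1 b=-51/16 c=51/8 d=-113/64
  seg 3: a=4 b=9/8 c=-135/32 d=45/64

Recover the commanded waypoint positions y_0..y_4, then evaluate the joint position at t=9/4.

y_0 = S_0(0) = a_0 = 4
y_1 = S_1(0) = a_1 = 5
y_2 = S_2(0) = a_2 = -1
y_3 = S_3(0) = a_3 = 4
y_4 = S_3(2) = -5
t_q=9/4 is in segment 1 (τ=1/4); S_1(τ)=3557/1024

y_0=4 y_1=5 y_2=-1 y_3=4 y_4=-5
S(9/4) = 3557/1024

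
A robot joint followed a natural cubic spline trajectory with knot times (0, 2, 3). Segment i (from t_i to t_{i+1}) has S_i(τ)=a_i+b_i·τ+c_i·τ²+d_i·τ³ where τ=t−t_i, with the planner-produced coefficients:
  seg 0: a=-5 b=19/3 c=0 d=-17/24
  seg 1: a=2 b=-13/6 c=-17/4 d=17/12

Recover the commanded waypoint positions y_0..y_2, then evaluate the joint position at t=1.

y_0=-5 y_1=2 y_2=-3
S(1) = 5/8

y_0 = S_0(0) = a_0 = -5
y_1 = S_1(0) = a_1 = 2
y_2 = S_1(1) = -3
t_q=1 is in segment 0 (τ=1); S_0(τ)=5/8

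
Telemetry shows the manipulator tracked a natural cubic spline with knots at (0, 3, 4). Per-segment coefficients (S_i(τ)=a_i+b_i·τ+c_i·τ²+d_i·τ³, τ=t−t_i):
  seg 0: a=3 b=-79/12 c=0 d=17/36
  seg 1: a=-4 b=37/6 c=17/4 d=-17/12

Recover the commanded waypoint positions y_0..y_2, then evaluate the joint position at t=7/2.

y_0=3 y_1=-4 y_2=5
S(7/2) = -1/32

y_0 = S_0(0) = a_0 = 3
y_1 = S_1(0) = a_1 = -4
y_2 = S_1(1) = 5
t_q=7/2 is in segment 1 (τ=1/2); S_1(τ)=-1/32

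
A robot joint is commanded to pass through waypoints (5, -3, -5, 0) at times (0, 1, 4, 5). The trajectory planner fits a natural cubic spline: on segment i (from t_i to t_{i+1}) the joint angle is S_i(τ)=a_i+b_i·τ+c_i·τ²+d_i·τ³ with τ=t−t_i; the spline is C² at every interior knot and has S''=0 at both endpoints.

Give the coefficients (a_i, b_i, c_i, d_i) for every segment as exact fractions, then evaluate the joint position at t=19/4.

  seg 0: a=5 b=-289/33 c=0 d=25/33
  seg 1: a=-3 b=-214/33 c=25/11 d=-1/9
  seg 2: a=-5 b=137/33 c=14/11 d=-14/33
S(19/4) = -475/352

Δ: Δ0=-8, Δ1=-2/3, Δ2=5
row 1: diag=8, rhs=44; c'=3/8, d'=11/2
row 2: denom=8−3·3/8=55/8; d'=(34−3·11/2)/(55/8)=28/11
back: M2=28/11
back: M1=11/2−3/8·28/11=50/11
M: M0=0, M1=50/11, M2=28/11, M3=0
seg 0: a=5, c=M0/2=0, d=(M1−M0)/(6·1)=25/33, b=Δ0−h0·(2M0+M1)/6=-289/33
seg 1: a=-3, c=M1/2=25/11, d=(M2−M1)/(6·3)=-1/9, b=Δ1−h1·(2M1+M2)/6=-214/33
seg 2: a=-5, c=M2/2=14/11, d=(M3−M2)/(6·1)=-14/33, b=Δ2−h2·(2M2+M3)/6=137/33
t_q=19/4 → seg 2, τ=3/4; S=-5+137/33·τ+14/11·τ²+-14/33·τ³=-475/352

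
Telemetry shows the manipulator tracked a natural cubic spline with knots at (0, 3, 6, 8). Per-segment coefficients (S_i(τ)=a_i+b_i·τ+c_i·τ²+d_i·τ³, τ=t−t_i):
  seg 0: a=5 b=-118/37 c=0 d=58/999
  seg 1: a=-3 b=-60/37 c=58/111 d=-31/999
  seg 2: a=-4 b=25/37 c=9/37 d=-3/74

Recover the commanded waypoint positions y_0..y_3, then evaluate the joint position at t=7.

y_0=5 y_1=-3 y_2=-4 y_3=-2
S(7) = -231/74

y_0 = S_0(0) = a_0 = 5
y_1 = S_1(0) = a_1 = -3
y_2 = S_2(0) = a_2 = -4
y_3 = S_2(2) = -2
t_q=7 is in segment 2 (τ=1); S_2(τ)=-231/74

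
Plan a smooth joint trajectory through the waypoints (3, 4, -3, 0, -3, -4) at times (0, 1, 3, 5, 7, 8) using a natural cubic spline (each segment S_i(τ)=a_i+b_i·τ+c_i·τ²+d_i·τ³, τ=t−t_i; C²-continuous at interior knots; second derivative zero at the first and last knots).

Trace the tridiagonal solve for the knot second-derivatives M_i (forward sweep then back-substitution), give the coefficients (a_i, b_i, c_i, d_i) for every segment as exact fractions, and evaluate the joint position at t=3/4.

Δ: Δ0=1, Δ1=-7/2, Δ2=3/2, Δ3=-3/2, Δ4=-1
row 1: diag=6, rhs=-27; c'=1/3, d'=-9/2
row 2: denom=8−2·1/3=22/3; d'=(30−2·-9/2)/(22/3)=117/22
row 3: denom=8−2·3/11=82/11; d'=(-18−2·117/22)/(82/11)=-315/82
row 4: denom=6−2·11/41=224/41; d'=(3−2·-315/82)/(224/41)=219/112
back: M4=219/112
back: M3=-315/82−11/41·219/112=-489/112
back: M2=117/22−3/11·-489/112=729/112
back: M1=-9/2−1/3·729/112=-747/112
M: M0=0, M1=-747/112, M2=729/112, M3=-489/112, M4=219/112, M5=0
seg 0: a=3, c=M0/2=0, d=(M1−M0)/(6·1)=-249/224, b=Δ0−h0·(2M0+M1)/6=473/224
seg 1: a=4, c=M1/2=-747/224, d=(M2−M1)/(6·2)=123/112, b=Δ1−h1·(2M1+M2)/6=-137/112
seg 2: a=-3, c=M2/2=729/224, d=(M3−M2)/(6·2)=-29/32, b=Δ2−h2·(2M2+M3)/6=-155/112
seg 3: a=0, c=M3/2=-489/224, d=(M4−M3)/(6·2)=59/112, b=Δ3−h3·(2M3+M4)/6=85/112
seg 4: a=-3, c=M4/2=219/224, d=(M5−M4)/(6·1)=-73/224, b=Δ4−h4·(2M4+M5)/6=-185/112
t_q=3/4 → seg 0, τ=3/4; S=3+473/224·τ+0·τ²+-249/224·τ³=8427/2048

  seg 0: a=3 b=473/224 c=0 d=-249/224
  seg 1: a=4 b=-137/112 c=-747/224 d=123/112
  seg 2: a=-3 b=-155/112 c=729/224 d=-29/32
  seg 3: a=0 b=85/112 c=-489/224 d=59/112
  seg 4: a=-3 b=-185/112 c=219/224 d=-73/224
S(3/4) = 8427/2048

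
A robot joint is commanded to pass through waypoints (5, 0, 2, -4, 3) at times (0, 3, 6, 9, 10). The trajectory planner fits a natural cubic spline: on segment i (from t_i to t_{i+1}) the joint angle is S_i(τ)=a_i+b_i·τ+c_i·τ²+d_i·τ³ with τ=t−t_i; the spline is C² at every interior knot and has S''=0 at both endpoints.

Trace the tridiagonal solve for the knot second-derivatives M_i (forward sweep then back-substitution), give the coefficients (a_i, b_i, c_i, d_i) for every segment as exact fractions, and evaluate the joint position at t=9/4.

Δ: Δ0=-5/3, Δ1=2/3, Δ2=-2, Δ3=7
row 1: diag=12, rhs=14; c'=1/4, d'=7/6
row 2: denom=12−3·1/4=45/4; d'=(-16−3·7/6)/(45/4)=-26/15
row 3: denom=8−3·4/15=36/5; d'=(54−3·-26/15)/(36/5)=74/9
back: M3=74/9
back: M2=-26/15−4/15·74/9=-106/27
back: M1=7/6−1/4·-106/27=58/27
M: M0=0, M1=58/27, M2=-106/27, M3=74/9, M4=0
seg 0: a=5, c=M0/2=0, d=(M1−M0)/(6·3)=29/243, b=Δ0−h0·(2M0+M1)/6=-74/27
seg 1: a=0, c=M1/2=29/27, d=(M2−M1)/(6·3)=-82/243, b=Δ1−h1·(2M1+M2)/6=13/27
seg 2: a=2, c=M2/2=-53/27, d=(M3−M2)/(6·3)=164/243, b=Δ2−h2·(2M2+M3)/6=-59/27
seg 3: a=-4, c=M3/2=37/9, d=(M4−M3)/(6·1)=-37/27, b=Δ3−h3·(2M3+M4)/6=115/27
t_q=9/4 → seg 0, τ=9/4; S=5+-74/27·τ+0·τ²+29/243·τ³=37/192

  seg 0: a=5 b=-74/27 c=0 d=29/243
  seg 1: a=0 b=13/27 c=29/27 d=-82/243
  seg 2: a=2 b=-59/27 c=-53/27 d=164/243
  seg 3: a=-4 b=115/27 c=37/9 d=-37/27
S(9/4) = 37/192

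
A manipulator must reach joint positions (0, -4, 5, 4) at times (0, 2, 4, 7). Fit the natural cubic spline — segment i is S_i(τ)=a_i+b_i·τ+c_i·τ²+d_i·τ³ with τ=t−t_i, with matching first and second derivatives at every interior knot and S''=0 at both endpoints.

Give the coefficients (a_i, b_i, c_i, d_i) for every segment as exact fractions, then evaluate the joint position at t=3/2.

  seg 0: a=0 b=-226/57 c=0 d=28/57
  seg 1: a=-4 b=110/57 c=56/19 d=-379/456
  seg 2: a=5 b=427/114 c=-155/76 d=155/684
S(3/2) = -163/38

Δ: Δ0=-2, Δ1=9/2, Δ2=-1/3
row 1: diag=8, rhs=39; c'=1/4, d'=39/8
row 2: denom=10−2·1/4=19/2; d'=(-29−2·39/8)/(19/2)=-155/38
back: M2=-155/38
back: M1=39/8−1/4·-155/38=112/19
M: M0=0, M1=112/19, M2=-155/38, M3=0
seg 0: a=0, c=M0/2=0, d=(M1−M0)/(6·2)=28/57, b=Δ0−h0·(2M0+M1)/6=-226/57
seg 1: a=-4, c=M1/2=56/19, d=(M2−M1)/(6·2)=-379/456, b=Δ1−h1·(2M1+M2)/6=110/57
seg 2: a=5, c=M2/2=-155/76, d=(M3−M2)/(6·3)=155/684, b=Δ2−h2·(2M2+M3)/6=427/114
t_q=3/2 → seg 0, τ=3/2; S=0+-226/57·τ+0·τ²+28/57·τ³=-163/38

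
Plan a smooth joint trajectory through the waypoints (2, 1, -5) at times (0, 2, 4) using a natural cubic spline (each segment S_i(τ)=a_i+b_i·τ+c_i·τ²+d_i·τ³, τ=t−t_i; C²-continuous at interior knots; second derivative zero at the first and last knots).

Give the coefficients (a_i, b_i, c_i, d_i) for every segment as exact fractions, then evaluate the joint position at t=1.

Δ: Δ0=-1/2, Δ1=-3
row 1: diag=8, rhs=-15; c'=1/4, d'=-15/8
back: M1=-15/8
M: M0=0, M1=-15/8, M2=0
seg 0: a=2, c=M0/2=0, d=(M1−M0)/(6·2)=-5/32, b=Δ0−h0·(2M0+M1)/6=1/8
seg 1: a=1, c=M1/2=-15/16, d=(M2−M1)/(6·2)=5/32, b=Δ1−h1·(2M1+M2)/6=-7/4
t_q=1 → seg 0, τ=1; S=2+1/8·τ+0·τ²+-5/32·τ³=63/32

  seg 0: a=2 b=1/8 c=0 d=-5/32
  seg 1: a=1 b=-7/4 c=-15/16 d=5/32
S(1) = 63/32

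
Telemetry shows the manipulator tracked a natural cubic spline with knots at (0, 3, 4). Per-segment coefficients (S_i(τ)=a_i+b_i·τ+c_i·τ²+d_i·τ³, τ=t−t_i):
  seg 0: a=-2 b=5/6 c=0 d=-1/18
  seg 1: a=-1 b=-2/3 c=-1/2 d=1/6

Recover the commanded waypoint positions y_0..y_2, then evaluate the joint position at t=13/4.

y_0 = S_0(0) = a_0 = -2
y_1 = S_1(0) = a_1 = -1
y_2 = S_1(1) = -2
t_q=13/4 is in segment 1 (τ=1/4); S_1(τ)=-153/128

y_0=-2 y_1=-1 y_2=-2
S(13/4) = -153/128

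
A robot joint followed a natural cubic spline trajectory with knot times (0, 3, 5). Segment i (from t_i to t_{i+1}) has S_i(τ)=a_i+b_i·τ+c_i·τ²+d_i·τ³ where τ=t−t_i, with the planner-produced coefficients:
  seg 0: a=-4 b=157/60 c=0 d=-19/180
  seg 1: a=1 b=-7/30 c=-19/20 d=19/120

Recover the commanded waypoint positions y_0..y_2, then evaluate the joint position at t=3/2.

y_0 = S_0(0) = a_0 = -4
y_1 = S_1(0) = a_1 = 1
y_2 = S_1(2) = -2
t_q=3/2 is in segment 0 (τ=3/2); S_0(τ)=-69/160

y_0=-4 y_1=1 y_2=-2
S(3/2) = -69/160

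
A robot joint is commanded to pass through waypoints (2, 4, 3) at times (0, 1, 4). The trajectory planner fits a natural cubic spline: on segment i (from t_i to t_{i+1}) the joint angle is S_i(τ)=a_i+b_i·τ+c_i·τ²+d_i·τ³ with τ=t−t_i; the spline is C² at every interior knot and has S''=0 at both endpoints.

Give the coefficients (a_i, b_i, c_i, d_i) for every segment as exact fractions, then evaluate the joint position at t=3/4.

Δ: Δ0=2, Δ1=-1/3
row 1: diag=8, rhs=-14; c'=3/8, d'=-7/4
back: M1=-7/4
M: M0=0, M1=-7/4, M2=0
seg 0: a=2, c=M0/2=0, d=(M1−M0)/(6·1)=-7/24, b=Δ0−h0·(2M0+M1)/6=55/24
seg 1: a=4, c=M1/2=-7/8, d=(M2−M1)/(6·3)=7/72, b=Δ1−h1·(2M1+M2)/6=17/12
t_q=3/4 → seg 0, τ=3/4; S=2+55/24·τ+0·τ²+-7/24·τ³=1841/512

  seg 0: a=2 b=55/24 c=0 d=-7/24
  seg 1: a=4 b=17/12 c=-7/8 d=7/72
S(3/4) = 1841/512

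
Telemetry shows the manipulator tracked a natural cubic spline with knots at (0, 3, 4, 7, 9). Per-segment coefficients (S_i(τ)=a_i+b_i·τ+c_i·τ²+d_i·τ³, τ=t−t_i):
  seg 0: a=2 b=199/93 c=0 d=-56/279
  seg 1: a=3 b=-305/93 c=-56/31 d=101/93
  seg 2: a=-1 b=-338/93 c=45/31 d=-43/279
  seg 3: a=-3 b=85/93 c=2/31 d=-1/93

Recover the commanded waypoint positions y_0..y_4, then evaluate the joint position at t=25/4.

y_0 = S_0(0) = a_0 = 2
y_1 = S_1(0) = a_1 = 3
y_2 = S_2(0) = a_2 = -1
y_3 = S_3(0) = a_3 = -3
y_4 = S_3(2) = -1
t_q=25/4 is in segment 2 (τ=9/4); S_2(τ)=-7111/1984

y_0=2 y_1=3 y_2=-1 y_3=-3 y_4=-1
S(25/4) = -7111/1984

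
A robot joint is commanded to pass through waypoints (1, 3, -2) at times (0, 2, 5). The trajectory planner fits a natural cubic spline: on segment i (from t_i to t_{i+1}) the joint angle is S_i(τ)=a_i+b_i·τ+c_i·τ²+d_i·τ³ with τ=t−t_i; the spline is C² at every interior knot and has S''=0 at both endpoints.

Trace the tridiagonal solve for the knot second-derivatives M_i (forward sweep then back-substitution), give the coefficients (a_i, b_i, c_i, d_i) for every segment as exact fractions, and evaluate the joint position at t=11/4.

Δ: Δ0=1, Δ1=-5/3
row 1: diag=10, rhs=-16; c'=3/10, d'=-8/5
back: M1=-8/5
M: M0=0, M1=-8/5, M2=0
seg 0: a=1, c=M0/2=0, d=(M1−M0)/(6·2)=-2/15, b=Δ0−h0·(2M0+M1)/6=23/15
seg 1: a=3, c=M1/2=-4/5, d=(M2−M1)/(6·3)=4/45, b=Δ1−h1·(2M1+M2)/6=-1/15
t_q=11/4 → seg 1, τ=3/4; S=3+-1/15·τ+-4/5·τ²+4/45·τ³=203/80

  seg 0: a=1 b=23/15 c=0 d=-2/15
  seg 1: a=3 b=-1/15 c=-4/5 d=4/45
S(11/4) = 203/80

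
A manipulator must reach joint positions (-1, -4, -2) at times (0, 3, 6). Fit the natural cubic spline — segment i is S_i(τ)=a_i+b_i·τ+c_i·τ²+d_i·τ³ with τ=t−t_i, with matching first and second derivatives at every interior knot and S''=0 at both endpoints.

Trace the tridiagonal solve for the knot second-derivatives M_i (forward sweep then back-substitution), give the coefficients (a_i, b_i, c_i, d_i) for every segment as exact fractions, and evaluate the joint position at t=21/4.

Δ: Δ0=-1, Δ1=2/3
row 1: diag=12, rhs=10; c'=1/4, d'=5/6
back: M1=5/6
M: M0=0, M1=5/6, M2=0
seg 0: a=-1, c=M0/2=0, d=(M1−M0)/(6·3)=5/108, b=Δ0−h0·(2M0+M1)/6=-17/12
seg 1: a=-4, c=M1/2=5/12, d=(M2−M1)/(6·3)=-5/108, b=Δ1−h1·(2M1+M2)/6=-1/6
t_q=21/4 → seg 1, τ=9/4; S=-4+-1/6·τ+5/12·τ²+-5/108·τ³=-715/256

  seg 0: a=-1 b=-17/12 c=0 d=5/108
  seg 1: a=-4 b=-1/6 c=5/12 d=-5/108
S(21/4) = -715/256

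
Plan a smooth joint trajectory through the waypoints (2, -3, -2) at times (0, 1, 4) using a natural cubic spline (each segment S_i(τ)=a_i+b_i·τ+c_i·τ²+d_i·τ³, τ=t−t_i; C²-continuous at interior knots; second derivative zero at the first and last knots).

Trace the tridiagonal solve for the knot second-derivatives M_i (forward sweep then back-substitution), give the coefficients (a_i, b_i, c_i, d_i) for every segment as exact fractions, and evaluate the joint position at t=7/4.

  seg 0: a=2 b=-17/3 c=0 d=2/3
  seg 1: a=-3 b=-11/3 c=2 d=-2/9
S(7/4) = -151/32

Δ: Δ0=-5, Δ1=1/3
row 1: diag=8, rhs=32; c'=3/8, d'=4
back: M1=4
M: M0=0, M1=4, M2=0
seg 0: a=2, c=M0/2=0, d=(M1−M0)/(6·1)=2/3, b=Δ0−h0·(2M0+M1)/6=-17/3
seg 1: a=-3, c=M1/2=2, d=(M2−M1)/(6·3)=-2/9, b=Δ1−h1·(2M1+M2)/6=-11/3
t_q=7/4 → seg 1, τ=3/4; S=-3+-11/3·τ+2·τ²+-2/9·τ³=-151/32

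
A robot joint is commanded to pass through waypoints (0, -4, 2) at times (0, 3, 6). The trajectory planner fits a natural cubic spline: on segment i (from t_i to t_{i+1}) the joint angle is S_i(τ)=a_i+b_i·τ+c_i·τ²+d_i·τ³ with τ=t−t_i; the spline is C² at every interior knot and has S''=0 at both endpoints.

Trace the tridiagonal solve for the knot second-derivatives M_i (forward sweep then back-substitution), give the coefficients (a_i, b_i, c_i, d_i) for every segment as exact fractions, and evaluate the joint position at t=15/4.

  seg 0: a=0 b=-13/6 c=0 d=5/54
  seg 1: a=-4 b=1/3 c=5/6 d=-5/54
S(15/4) = -425/128

Δ: Δ0=-4/3, Δ1=2
row 1: diag=12, rhs=20; c'=1/4, d'=5/3
back: M1=5/3
M: M0=0, M1=5/3, M2=0
seg 0: a=0, c=M0/2=0, d=(M1−M0)/(6·3)=5/54, b=Δ0−h0·(2M0+M1)/6=-13/6
seg 1: a=-4, c=M1/2=5/6, d=(M2−M1)/(6·3)=-5/54, b=Δ1−h1·(2M1+M2)/6=1/3
t_q=15/4 → seg 1, τ=3/4; S=-4+1/3·τ+5/6·τ²+-5/54·τ³=-425/128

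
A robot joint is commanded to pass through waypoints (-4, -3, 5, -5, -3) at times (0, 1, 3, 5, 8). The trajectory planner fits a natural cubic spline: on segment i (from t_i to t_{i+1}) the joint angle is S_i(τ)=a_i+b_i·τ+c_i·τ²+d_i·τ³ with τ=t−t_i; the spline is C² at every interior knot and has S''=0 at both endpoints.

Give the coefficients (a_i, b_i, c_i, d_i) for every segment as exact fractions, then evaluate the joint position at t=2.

  seg 0: a=-4 b=-11/312 c=0 d=323/312
  seg 1: a=-3 b=479/156 c=323/104 d=-103/78
  seg 2: a=5 b=-55/156 c=-501/104 d=389/312
  seg 3: a=-5 b=-727/156 c=277/104 d=-277/936
S(2) = 193/104

Δ: Δ0=1, Δ1=4, Δ2=-5, Δ3=2/3
row 1: diag=6, rhs=18; c'=1/3, d'=3
row 2: denom=8−2·1/3=22/3; d'=(-54−2·3)/(22/3)=-90/11
row 3: denom=10−2·3/11=104/11; d'=(34−2·-90/11)/(104/11)=277/52
back: M3=277/52
back: M2=-90/11−3/11·277/52=-501/52
back: M1=3−1/3·-501/52=323/52
M: M0=0, M1=323/52, M2=-501/52, M3=277/52, M4=0
seg 0: a=-4, c=M0/2=0, d=(M1−M0)/(6·1)=323/312, b=Δ0−h0·(2M0+M1)/6=-11/312
seg 1: a=-3, c=M1/2=323/104, d=(M2−M1)/(6·2)=-103/78, b=Δ1−h1·(2M1+M2)/6=479/156
seg 2: a=5, c=M2/2=-501/104, d=(M3−M2)/(6·2)=389/312, b=Δ2−h2·(2M2+M3)/6=-55/156
seg 3: a=-5, c=M3/2=277/104, d=(M4−M3)/(6·3)=-277/936, b=Δ3−h3·(2M3+M4)/6=-727/156
t_q=2 → seg 1, τ=1; S=-3+479/156·τ+323/104·τ²+-103/78·τ³=193/104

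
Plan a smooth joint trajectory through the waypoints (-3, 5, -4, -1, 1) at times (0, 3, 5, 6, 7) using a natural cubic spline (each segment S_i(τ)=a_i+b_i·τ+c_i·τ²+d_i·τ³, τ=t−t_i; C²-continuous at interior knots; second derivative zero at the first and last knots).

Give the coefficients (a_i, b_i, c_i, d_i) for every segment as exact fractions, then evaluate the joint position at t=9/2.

Δ: Δ0=8/3, Δ1=-9/2, Δ2=3, Δ3=2
row 1: diag=10, rhs=-43; c'=1/5, d'=-43/10
row 2: denom=6−2·1/5=28/5; d'=(45−2·-43/10)/(28/5)=67/7
row 3: denom=4−1·5/28=107/28; d'=(-6−1·67/7)/(107/28)=-436/107
back: M3=-436/107
back: M2=67/7−5/28·-436/107=1102/107
back: M1=-43/10−1/5·1102/107=-1361/214
M: M0=0, M1=-1361/214, M2=1102/107, M3=-436/107, M4=0
seg 0: a=-3, c=M0/2=0, d=(M1−M0)/(6·3)=-1361/3852, b=Δ0−h0·(2M0+M1)/6=7507/1284
seg 1: a=5, c=M1/2=-1361/428, d=(M2−M1)/(6·2)=3565/2568, b=Δ1−h1·(2M1+M2)/6=-2371/642
seg 2: a=-4, c=M2/2=551/107, d=(M3−M2)/(6·1)=-769/321, b=Δ2−h2·(2M2+M3)/6=79/321
seg 3: a=-1, c=M3/2=-218/107, d=(M4−M3)/(6·1)=218/321, b=Δ3−h3·(2M3+M4)/6=1078/321
t_q=9/2 → seg 1, τ=3/2; S=5+-2371/642·τ+-1361/428·τ²+3565/2568·τ³=-20607/6848

  seg 0: a=-3 b=7507/1284 c=0 d=-1361/3852
  seg 1: a=5 b=-2371/642 c=-1361/428 d=3565/2568
  seg 2: a=-4 b=79/321 c=551/107 d=-769/321
  seg 3: a=-1 b=1078/321 c=-218/107 d=218/321
S(9/2) = -20607/6848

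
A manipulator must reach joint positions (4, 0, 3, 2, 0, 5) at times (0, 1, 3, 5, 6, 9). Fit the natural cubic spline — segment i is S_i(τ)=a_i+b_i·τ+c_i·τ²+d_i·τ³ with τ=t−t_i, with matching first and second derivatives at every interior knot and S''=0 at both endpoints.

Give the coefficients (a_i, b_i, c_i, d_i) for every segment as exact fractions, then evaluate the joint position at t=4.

  seg 0: a=4 b=-7141/1407 c=0 d=1513/1407
  seg 1: a=0 b=-2602/1407 c=1513/469 d=-8731/11256
  seg 2: a=3 b=4915/2814 c=-2679/1876 d=245/1608
  seg 3: a=2 b=-3007/1407 c=-241/469 d=916/1407
  seg 4: a=0 b=-1705/1407 c=675/469 d=-75/469
S(4) = 13023/3752

Δ: Δ0=-4, Δ1=3/2, Δ2=-1/2, Δ3=-2, Δ4=5/3
row 1: diag=6, rhs=33; c'=1/3, d'=11/2
row 2: denom=8−2·1/3=22/3; d'=(-12−2·11/2)/(22/3)=-69/22
row 3: denom=6−2·3/11=60/11; d'=(-9−2·-69/22)/(60/11)=-1/2
row 4: denom=8−1·11/60=469/60; d'=(22−1·-1/2)/(469/60)=1350/469
back: M4=1350/469
back: M3=-1/2−11/60·1350/469=-482/469
back: M2=-69/22−3/11·-482/469=-2679/938
back: M1=11/2−1/3·-2679/938=3026/469
M: M0=0, M1=3026/469, M2=-2679/938, M3=-482/469, M4=1350/469, M5=0
seg 0: a=4, c=M0/2=0, d=(M1−M0)/(6·1)=1513/1407, b=Δ0−h0·(2M0+M1)/6=-7141/1407
seg 1: a=0, c=M1/2=1513/469, d=(M2−M1)/(6·2)=-8731/11256, b=Δ1−h1·(2M1+M2)/6=-2602/1407
seg 2: a=3, c=M2/2=-2679/1876, d=(M3−M2)/(6·2)=245/1608, b=Δ2−h2·(2M2+M3)/6=4915/2814
seg 3: a=2, c=M3/2=-241/469, d=(M4−M3)/(6·1)=916/1407, b=Δ3−h3·(2M3+M4)/6=-3007/1407
seg 4: a=0, c=M4/2=675/469, d=(M5−M4)/(6·3)=-75/469, b=Δ4−h4·(2M4+M5)/6=-1705/1407
t_q=4 → seg 2, τ=1; S=3+4915/2814·τ+-2679/1876·τ²+245/1608·τ³=13023/3752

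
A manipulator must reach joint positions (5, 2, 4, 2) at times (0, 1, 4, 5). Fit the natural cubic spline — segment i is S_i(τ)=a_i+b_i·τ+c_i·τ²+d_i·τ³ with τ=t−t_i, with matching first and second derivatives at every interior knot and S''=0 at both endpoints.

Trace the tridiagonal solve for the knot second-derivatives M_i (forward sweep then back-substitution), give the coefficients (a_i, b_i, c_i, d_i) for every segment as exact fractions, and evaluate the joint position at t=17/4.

Δ: Δ0=-3, Δ1=2/3, Δ2=-2
row 1: diag=8, rhs=22; c'=3/8, d'=11/4
row 2: denom=8−3·3/8=55/8; d'=(-16−3·11/4)/(55/8)=-194/55
back: M2=-194/55
back: M1=11/4−3/8·-194/55=224/55
M: M0=0, M1=224/55, M2=-194/55, M3=0
seg 0: a=5, c=M0/2=0, d=(M1−M0)/(6·1)=112/165, b=Δ0−h0·(2M0+M1)/6=-607/165
seg 1: a=2, c=M1/2=112/55, d=(M2−M1)/(6·3)=-19/45, b=Δ1−h1·(2M1+M2)/6=-271/165
seg 2: a=4, c=M2/2=-97/55, d=(M3−M2)/(6·1)=97/165, b=Δ2−h2·(2M2+M3)/6=-136/165
t_q=17/4 → seg 2, τ=1/4; S=4+-136/165·τ+-97/55·τ²+97/165·τ³=12999/3520

  seg 0: a=5 b=-607/165 c=0 d=112/165
  seg 1: a=2 b=-271/165 c=112/55 d=-19/45
  seg 2: a=4 b=-136/165 c=-97/55 d=97/165
S(17/4) = 12999/3520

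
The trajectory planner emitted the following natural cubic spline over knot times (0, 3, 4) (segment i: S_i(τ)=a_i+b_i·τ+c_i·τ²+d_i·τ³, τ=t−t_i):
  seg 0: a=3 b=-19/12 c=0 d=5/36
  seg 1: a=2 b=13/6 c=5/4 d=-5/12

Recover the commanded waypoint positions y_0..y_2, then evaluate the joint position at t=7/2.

y_0 = S_0(0) = a_0 = 3
y_1 = S_1(0) = a_1 = 2
y_2 = S_1(1) = 5
t_q=7/2 is in segment 1 (τ=1/2); S_1(τ)=107/32

y_0=3 y_1=2 y_2=5
S(7/2) = 107/32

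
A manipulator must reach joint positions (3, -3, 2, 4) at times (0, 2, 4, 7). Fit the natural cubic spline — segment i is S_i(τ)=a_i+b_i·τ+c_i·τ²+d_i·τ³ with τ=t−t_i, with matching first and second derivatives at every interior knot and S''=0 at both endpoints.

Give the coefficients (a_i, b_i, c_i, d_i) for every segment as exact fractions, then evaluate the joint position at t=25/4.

Δ: Δ0=-3, Δ1=5/2, Δ2=2/3
row 1: diag=8, rhs=33; c'=1/4, d'=33/8
row 2: denom=10−2·1/4=19/2; d'=(-11−2·33/8)/(19/2)=-77/38
back: M2=-77/38
back: M1=33/8−1/4·-77/38=88/19
M: M0=0, M1=88/19, M2=-77/38, M3=0
seg 0: a=3, c=M0/2=0, d=(M1−M0)/(6·2)=22/57, b=Δ0−h0·(2M0+M1)/6=-259/57
seg 1: a=-3, c=M1/2=44/19, d=(M2−M1)/(6·2)=-253/456, b=Δ1−h1·(2M1+M2)/6=5/57
seg 2: a=2, c=M2/2=-77/76, d=(M3−M2)/(6·3)=77/684, b=Δ2−h2·(2M2+M3)/6=307/114
t_q=25/4 → seg 2, τ=9/4; S=2+307/114·τ+-77/76·τ²+77/684·τ³=20489/4864

  seg 0: a=3 b=-259/57 c=0 d=22/57
  seg 1: a=-3 b=5/57 c=44/19 d=-253/456
  seg 2: a=2 b=307/114 c=-77/76 d=77/684
S(25/4) = 20489/4864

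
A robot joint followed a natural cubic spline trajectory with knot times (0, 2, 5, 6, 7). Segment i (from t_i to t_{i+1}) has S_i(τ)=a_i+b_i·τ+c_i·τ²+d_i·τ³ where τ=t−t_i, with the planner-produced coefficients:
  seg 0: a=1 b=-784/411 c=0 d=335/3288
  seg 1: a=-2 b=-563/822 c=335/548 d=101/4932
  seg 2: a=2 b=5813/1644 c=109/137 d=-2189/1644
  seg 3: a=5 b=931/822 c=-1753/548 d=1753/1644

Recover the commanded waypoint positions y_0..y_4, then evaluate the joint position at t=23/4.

y_0=1 y_1=-2 y_2=2 y_3=5 y_4=4
S(23/4) = 159147/35072

y_0 = S_0(0) = a_0 = 1
y_1 = S_1(0) = a_1 = -2
y_2 = S_2(0) = a_2 = 2
y_3 = S_3(0) = a_3 = 5
y_4 = S_3(1) = 4
t_q=23/4 is in segment 2 (τ=3/4); S_2(τ)=159147/35072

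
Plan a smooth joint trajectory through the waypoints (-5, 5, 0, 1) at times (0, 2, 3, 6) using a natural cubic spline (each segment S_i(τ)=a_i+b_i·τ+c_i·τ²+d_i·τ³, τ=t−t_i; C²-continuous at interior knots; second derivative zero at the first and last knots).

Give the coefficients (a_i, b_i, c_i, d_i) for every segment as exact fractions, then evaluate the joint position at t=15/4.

  seg 0: a=-5 b=1217/141 c=0 d=-128/141
  seg 1: a=5 b=-319/141 c=-256/47 d=382/141
  seg 2: a=0 b=-709/141 c=126/47 d=-14/47
S(15/4) = -3593/1504

Δ: Δ0=5, Δ1=-5, Δ2=1/3
row 1: diag=6, rhs=-60; c'=1/6, d'=-10
row 2: denom=8−1·1/6=47/6; d'=(32−1·-10)/(47/6)=252/47
back: M2=252/47
back: M1=-10−1/6·252/47=-512/47
M: M0=0, M1=-512/47, M2=252/47, M3=0
seg 0: a=-5, c=M0/2=0, d=(M1−M0)/(6·2)=-128/141, b=Δ0−h0·(2M0+M1)/6=1217/141
seg 1: a=5, c=M1/2=-256/47, d=(M2−M1)/(6·1)=382/141, b=Δ1−h1·(2M1+M2)/6=-319/141
seg 2: a=0, c=M2/2=126/47, d=(M3−M2)/(6·3)=-14/47, b=Δ2−h2·(2M2+M3)/6=-709/141
t_q=15/4 → seg 2, τ=3/4; S=0+-709/141·τ+126/47·τ²+-14/47·τ³=-3593/1504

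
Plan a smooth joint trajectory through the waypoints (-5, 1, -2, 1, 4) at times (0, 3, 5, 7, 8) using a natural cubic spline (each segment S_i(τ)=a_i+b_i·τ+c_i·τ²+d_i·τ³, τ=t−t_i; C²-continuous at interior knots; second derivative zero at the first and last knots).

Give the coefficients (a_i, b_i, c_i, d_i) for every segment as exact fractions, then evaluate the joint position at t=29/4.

Δ: Δ0=2, Δ1=-3/2, Δ2=3/2, Δ3=3
row 1: diag=10, rhs=-21; c'=1/5, d'=-21/10
row 2: denom=8−2·1/5=38/5; d'=(18−2·-21/10)/(38/5)=111/38
row 3: denom=6−2·5/19=104/19; d'=(9−2·111/38)/(104/19)=15/26
back: M3=15/26
back: M2=111/38−5/19·15/26=36/13
back: M1=-21/10−1/5·36/13=-69/26
M: M0=0, M1=-69/26, M2=36/13, M3=15/26, M4=0
seg 0: a=-5, c=M0/2=0, d=(M1−M0)/(6·3)=-23/156, b=Δ0−h0·(2M0+M1)/6=173/52
seg 1: a=1, c=M1/2=-69/52, d=(M2−M1)/(6·2)=47/104, b=Δ1−h1·(2M1+M2)/6=-17/26
seg 2: a=-2, c=M2/2=18/13, d=(M3−M2)/(6·2)=-19/104, b=Δ2−h2·(2M2+M3)/6=-7/13
seg 3: a=1, c=M3/2=15/52, d=(M4−M3)/(6·1)=-5/52, b=Δ3−h3·(2M3+M4)/6=73/26
t_q=29/4 → seg 3, τ=1/4; S=1+73/26·τ+15/52·τ²+-5/52·τ³=5719/3328

  seg 0: a=-5 b=173/52 c=0 d=-23/156
  seg 1: a=1 b=-17/26 c=-69/52 d=47/104
  seg 2: a=-2 b=-7/13 c=18/13 d=-19/104
  seg 3: a=1 b=73/26 c=15/52 d=-5/52
S(29/4) = 5719/3328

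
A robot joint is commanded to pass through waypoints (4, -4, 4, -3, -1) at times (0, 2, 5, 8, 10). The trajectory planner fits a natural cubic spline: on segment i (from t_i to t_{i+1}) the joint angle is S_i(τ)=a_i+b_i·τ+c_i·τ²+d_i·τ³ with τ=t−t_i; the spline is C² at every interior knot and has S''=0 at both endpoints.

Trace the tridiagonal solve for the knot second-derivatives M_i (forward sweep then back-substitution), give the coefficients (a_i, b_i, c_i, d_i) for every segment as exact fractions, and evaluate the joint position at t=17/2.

Δ: Δ0=-4, Δ1=8/3, Δ2=-7/3, Δ3=1
row 1: diag=10, rhs=40; c'=3/10, d'=4
row 2: denom=12−3·3/10=111/10; d'=(-30−3·4)/(111/10)=-140/37
row 3: denom=10−3·10/37=340/37; d'=(20−3·-140/37)/(340/37)=58/17
back: M3=58/17
back: M2=-140/37−10/37·58/17=-80/17
back: M1=4−3/10·-80/17=92/17
M: M0=0, M1=92/17, M2=-80/17, M3=58/17, M4=0
seg 0: a=4, c=M0/2=0, d=(M1−M0)/(6·2)=23/51, b=Δ0−h0·(2M0+M1)/6=-296/51
seg 1: a=-4, c=M1/2=46/17, d=(M2−M1)/(6·3)=-86/153, b=Δ1−h1·(2M1+M2)/6=-20/51
seg 2: a=4, c=M2/2=-40/17, d=(M3−M2)/(6·3)=23/51, b=Δ2−h2·(2M2+M3)/6=2/3
seg 3: a=-3, c=M3/2=29/17, d=(M4−M3)/(6·2)=-29/102, b=Δ3−h3·(2M3+M4)/6=-65/51
t_q=17/2 → seg 3, τ=1/2; S=-3+-65/51·τ+29/17·τ²+-29/102·τ³=-883/272

  seg 0: a=4 b=-296/51 c=0 d=23/51
  seg 1: a=-4 b=-20/51 c=46/17 d=-86/153
  seg 2: a=4 b=2/3 c=-40/17 d=23/51
  seg 3: a=-3 b=-65/51 c=29/17 d=-29/102
S(17/2) = -883/272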